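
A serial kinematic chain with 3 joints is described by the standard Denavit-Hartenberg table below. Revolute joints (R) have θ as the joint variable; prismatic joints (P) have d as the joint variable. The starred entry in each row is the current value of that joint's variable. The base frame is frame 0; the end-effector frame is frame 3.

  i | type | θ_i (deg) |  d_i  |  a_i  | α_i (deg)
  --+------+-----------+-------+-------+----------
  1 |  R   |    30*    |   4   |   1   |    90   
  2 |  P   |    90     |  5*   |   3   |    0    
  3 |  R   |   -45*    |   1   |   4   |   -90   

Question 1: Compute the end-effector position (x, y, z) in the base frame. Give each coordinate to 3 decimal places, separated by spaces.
6.316 -3.282 9.828

after link 1: o_1 = (0.8660, 0.5000, 4.0000)
after link 2: o_2 = (3.3660, -3.8301, 7.0000)
after link 3: o_3 = (6.3155, -3.2819, 9.8284)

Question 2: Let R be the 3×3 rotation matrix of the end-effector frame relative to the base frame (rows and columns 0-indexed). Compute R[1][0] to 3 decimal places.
0.354

End-effector x-axis (col 0 of R) = (0.6124,0.3536,0.7071)
R[1][0] = 0.3536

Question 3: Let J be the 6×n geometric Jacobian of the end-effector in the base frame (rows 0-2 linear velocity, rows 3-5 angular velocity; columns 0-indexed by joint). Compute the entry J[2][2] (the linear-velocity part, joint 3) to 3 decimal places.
axis z_2 = (0.5000,-0.8660,0.0000); lever o_n−o_2 = (2.9495,0.5482,2.8284)
cross product → J_v[:, 2] = (-2.4495,-1.4142,2.8284)
J_ω[:, 2] = z_2
entry J[2][2] = 2.8284

2.828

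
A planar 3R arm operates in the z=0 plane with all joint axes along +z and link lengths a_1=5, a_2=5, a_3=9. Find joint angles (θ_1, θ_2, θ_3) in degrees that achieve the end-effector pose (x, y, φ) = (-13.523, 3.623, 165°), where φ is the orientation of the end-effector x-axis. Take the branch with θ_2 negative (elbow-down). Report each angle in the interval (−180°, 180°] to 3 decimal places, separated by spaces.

-134.994 -120.001 59.995

wrist centre = target − a_3·(cos φ, sin φ) = (-4.8297, 1.2936)
cos θ_2 = (24.9992−5²−5²)/(2·5·5) = -0.5000; θ_2 = -120.0011° (elbow-down)
β = atan2(1.2936,-4.8297) = 165.0053°; ψ = atan2(-4.3301,2.4999) = -60.0006°
θ_1 = β − ψ = 225.0058°
θ_3 = φ − θ_1 − θ_2 = 59.9953° (wrapped to (-180°,180°])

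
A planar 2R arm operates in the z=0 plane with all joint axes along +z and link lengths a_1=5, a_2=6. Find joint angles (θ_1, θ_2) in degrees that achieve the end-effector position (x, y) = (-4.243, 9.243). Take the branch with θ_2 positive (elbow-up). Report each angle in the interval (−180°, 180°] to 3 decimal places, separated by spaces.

cos θ_2 = (103.4361−5²−6²)/(2·5·6) = 0.7073; θ_2 = 44.9869° (elbow-up)
β = atan2(9.2430,-4.2430) = 114.6575°; ψ = atan2(4.2417,9.2436) = 24.6493°
θ_1 = β − ψ = 90.0082°

90.008 44.987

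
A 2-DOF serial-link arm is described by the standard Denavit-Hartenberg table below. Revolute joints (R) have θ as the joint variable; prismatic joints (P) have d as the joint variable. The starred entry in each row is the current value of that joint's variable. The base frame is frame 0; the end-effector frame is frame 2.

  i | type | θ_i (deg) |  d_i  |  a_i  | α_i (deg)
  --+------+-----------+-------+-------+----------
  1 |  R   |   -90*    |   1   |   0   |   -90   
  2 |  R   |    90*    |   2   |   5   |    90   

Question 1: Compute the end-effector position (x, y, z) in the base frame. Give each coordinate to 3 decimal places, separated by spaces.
2.000 -0.000 -4.000

after link 1: o_1 = (0.0000, 0.0000, 1.0000)
after link 2: o_2 = (2.0000, -0.0000, -4.0000)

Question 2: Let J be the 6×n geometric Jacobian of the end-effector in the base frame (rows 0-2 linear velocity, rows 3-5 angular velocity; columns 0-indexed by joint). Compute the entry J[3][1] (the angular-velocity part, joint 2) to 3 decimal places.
1.000

axis z_1 = (1.0000,0.0000,0.0000); lever o_n−o_1 = (2.0000,-0.0000,-5.0000)
cross product → J_v[:, 1] = (-0.0000,5.0000,-0.0000)
J_ω[:, 1] = z_1
entry J[3][1] = 1.0000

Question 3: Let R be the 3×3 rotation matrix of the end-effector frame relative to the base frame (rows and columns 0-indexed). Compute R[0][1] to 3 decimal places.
1.000

End-effector y-axis (col 1 of R) = (1.0000,0.0000,0.0000)
R[0][1] = 1.0000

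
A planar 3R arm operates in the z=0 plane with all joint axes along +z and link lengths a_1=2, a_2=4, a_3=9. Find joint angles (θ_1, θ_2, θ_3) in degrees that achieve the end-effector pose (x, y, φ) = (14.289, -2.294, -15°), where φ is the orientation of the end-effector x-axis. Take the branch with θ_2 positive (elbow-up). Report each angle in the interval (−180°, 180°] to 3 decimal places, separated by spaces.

-30.002 45.005 -30.002

wrist centre = target − a_3·(cos φ, sin φ) = (5.5957, 0.0354)
cos θ_2 = (31.3127−2²−4²)/(2·2·4) = 0.7070; θ_2 = 45.0049° (elbow-up)
β = atan2(0.0354,5.5957) = 0.3622°; ψ = atan2(2.8287,4.8282) = 30.3646°
θ_1 = β − ψ = -30.0024°
θ_3 = φ − θ_1 − θ_2 = -30.0025° (wrapped to (-180°,180°])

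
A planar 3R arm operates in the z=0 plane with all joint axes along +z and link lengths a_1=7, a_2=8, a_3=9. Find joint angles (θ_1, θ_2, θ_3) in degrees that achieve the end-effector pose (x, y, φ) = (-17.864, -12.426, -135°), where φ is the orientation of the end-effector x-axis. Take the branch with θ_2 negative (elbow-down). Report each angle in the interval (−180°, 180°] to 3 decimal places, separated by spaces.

-120.000 -60.000 45.001

wrist centre = target − a_3·(cos φ, sin φ) = (-11.5000, -6.0620)
cos θ_2 = (168.9992−7²−8²)/(2·7·8) = 0.5000; θ_2 = -60.0005° (elbow-down)
β = atan2(-6.0620,-11.5000) = -152.2048°; ψ = atan2(-6.9282,10.9999) = -32.2045°
θ_1 = β − ψ = -120.0004°
θ_3 = φ − θ_1 − θ_2 = 45.0008° (wrapped to (-180°,180°])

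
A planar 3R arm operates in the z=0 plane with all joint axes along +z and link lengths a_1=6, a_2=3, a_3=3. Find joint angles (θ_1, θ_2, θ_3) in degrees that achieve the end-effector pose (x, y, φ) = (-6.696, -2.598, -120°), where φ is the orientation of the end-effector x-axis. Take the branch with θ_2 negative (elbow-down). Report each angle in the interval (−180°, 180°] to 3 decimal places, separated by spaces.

-150.001 -120.003 150.004

wrist centre = target − a_3·(cos φ, sin φ) = (-5.1960, 0.0001)
cos θ_2 = (26.9984−6²−3²)/(2·6·3) = -0.5000; θ_2 = -120.0029° (elbow-down)
β = atan2(0.0001,-5.1960) = 179.9992°; ψ = atan2(-2.5980,4.4999) = -30.0000°
θ_1 = β − ψ = 209.9992°
θ_3 = φ − θ_1 − θ_2 = 150.0038° (wrapped to (-180°,180°])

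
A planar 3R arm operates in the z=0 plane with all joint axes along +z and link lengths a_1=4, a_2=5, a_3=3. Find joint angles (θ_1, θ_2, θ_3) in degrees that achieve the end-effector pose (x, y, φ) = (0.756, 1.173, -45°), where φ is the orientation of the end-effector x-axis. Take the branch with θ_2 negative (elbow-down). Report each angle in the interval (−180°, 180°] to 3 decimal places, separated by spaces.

wrist centre = target − a_3·(cos φ, sin φ) = (-1.3653, 3.2943)
cos θ_2 = (12.7166−4²−5²)/(2·4·5) = -0.7071; θ_2 = -134.9981° (elbow-down)
β = atan2(3.2943,-1.3653) = 112.5114°; ψ = atan2(-3.5356,0.4646) = -82.5143°
θ_1 = β − ψ = 195.0257°
θ_3 = φ − θ_1 − θ_2 = -105.0275° (wrapped to (-180°,180°])

-164.974 -134.998 -105.028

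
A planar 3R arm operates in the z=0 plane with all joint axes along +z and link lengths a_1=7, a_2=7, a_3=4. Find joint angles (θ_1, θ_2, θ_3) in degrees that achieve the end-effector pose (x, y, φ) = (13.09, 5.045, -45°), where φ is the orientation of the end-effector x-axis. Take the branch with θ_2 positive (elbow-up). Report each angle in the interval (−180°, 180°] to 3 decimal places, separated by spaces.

14.996 45.005 -105.000

wrist centre = target − a_3·(cos φ, sin φ) = (10.2616, 7.8734)
cos θ_2 = (167.2907−7²−7²)/(2·7·7) = 0.7070; θ_2 = 45.0047° (elbow-up)
β = atan2(7.8734,10.2616) = 37.4981°; ψ = atan2(4.9502,11.9493) = 22.5024°
θ_1 = β − ψ = 14.9957°
θ_3 = φ − θ_1 − θ_2 = -105.0004° (wrapped to (-180°,180°])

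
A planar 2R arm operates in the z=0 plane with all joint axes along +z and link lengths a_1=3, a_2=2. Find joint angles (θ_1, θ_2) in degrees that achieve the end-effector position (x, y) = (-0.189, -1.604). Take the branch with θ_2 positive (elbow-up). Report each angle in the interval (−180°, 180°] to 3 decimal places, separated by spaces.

cos θ_2 = (2.6085−3²−2²)/(2·3·2) = -0.8660; θ_2 = 149.9920° (elbow-up)
β = atan2(-1.6040,-0.1890) = -96.7202°; ψ = atan2(1.0002,1.2681) = 38.2657°
θ_1 = β − ψ = -134.9859°

-134.986 149.992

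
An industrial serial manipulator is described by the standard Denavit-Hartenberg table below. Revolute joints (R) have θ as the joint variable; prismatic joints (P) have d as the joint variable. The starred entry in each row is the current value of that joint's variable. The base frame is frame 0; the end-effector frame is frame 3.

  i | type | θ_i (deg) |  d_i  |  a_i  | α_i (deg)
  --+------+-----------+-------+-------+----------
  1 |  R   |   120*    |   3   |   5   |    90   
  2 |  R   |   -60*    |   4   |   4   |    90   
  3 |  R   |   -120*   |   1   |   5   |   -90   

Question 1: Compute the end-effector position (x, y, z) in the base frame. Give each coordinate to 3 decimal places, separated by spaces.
after link 1: o_1 = (-2.5000, 4.3301, 3.0000)
after link 2: o_2 = (-0.0359, 8.0622, -0.4641)
after link 3: o_3 = (-2.7279, 4.0646, 1.2010)

-2.728 4.065 1.201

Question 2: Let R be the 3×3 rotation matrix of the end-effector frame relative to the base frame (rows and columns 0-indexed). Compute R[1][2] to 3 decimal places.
0.125

End-effector z-axis (col 2 of R) = (-0.6495,0.1250,-0.7500)
R[1][2] = 0.1250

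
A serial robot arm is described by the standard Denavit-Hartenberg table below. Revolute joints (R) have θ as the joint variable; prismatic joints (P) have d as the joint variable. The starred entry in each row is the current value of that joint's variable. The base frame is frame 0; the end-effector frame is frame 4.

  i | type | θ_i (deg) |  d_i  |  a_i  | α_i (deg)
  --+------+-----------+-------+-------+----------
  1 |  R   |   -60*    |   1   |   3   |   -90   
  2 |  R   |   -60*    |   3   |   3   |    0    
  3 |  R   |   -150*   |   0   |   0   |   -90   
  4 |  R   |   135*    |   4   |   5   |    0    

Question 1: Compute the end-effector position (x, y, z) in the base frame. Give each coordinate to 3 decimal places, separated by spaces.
after link 1: o_1 = (1.5000, -2.5981, 1.0000)
after link 2: o_2 = (4.8481, -2.3971, 3.5981)
after link 3: o_3 = (4.8481, -2.3971, 3.5981)
after link 4: o_4 = (2.3171, -5.0845, 8.8299)

2.317 -5.084 8.830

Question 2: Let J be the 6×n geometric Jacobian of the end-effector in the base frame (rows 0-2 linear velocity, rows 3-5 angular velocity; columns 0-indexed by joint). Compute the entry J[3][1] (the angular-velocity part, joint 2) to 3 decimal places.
0.866

axis z_1 = (0.8660,0.5000,0.0000); lever o_n−o_1 = (0.8171,-2.4864,7.8299)
cross product → J_v[:, 1] = (3.9150,-6.7809,-2.5619)
J_ω[:, 1] = z_1
entry J[3][1] = 0.8660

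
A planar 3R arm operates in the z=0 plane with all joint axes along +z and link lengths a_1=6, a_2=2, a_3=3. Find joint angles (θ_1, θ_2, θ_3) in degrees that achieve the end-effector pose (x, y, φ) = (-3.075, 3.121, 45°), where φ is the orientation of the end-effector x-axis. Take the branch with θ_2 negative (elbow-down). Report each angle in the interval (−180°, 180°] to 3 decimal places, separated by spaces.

-171.783 -119.997 -23.220

wrist centre = target − a_3·(cos φ, sin φ) = (-5.1963, 0.9997)
cos θ_2 = (28.0011−6²−2²)/(2·6·2) = -0.5000; θ_2 = -119.9970° (elbow-down)
β = atan2(0.9997,-5.1963) = 169.1104°; ψ = atan2(-1.7321,5.0001) = -19.1068°
θ_1 = β − ψ = 188.2172°
θ_3 = φ − θ_1 − θ_2 = -23.2202° (wrapped to (-180°,180°])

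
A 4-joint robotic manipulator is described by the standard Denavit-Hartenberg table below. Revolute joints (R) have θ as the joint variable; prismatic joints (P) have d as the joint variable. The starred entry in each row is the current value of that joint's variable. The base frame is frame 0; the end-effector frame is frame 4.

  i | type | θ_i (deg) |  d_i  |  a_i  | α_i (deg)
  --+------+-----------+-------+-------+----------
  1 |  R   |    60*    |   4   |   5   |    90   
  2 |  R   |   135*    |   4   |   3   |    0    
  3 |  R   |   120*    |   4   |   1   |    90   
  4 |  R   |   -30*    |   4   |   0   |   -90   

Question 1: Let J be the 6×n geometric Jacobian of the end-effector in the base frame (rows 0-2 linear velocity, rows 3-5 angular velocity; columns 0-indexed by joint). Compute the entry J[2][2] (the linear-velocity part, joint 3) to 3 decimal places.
axis z_2 = (0.8660,-0.5000,0.0000); lever o_n−o_2 = (1.4028,-5.5702,0.0694)
cross product → J_v[:, 2] = (-0.0347,-0.0601,-4.1225)
J_ω[:, 2] = z_2
entry J[2][2] = -4.1225

-4.123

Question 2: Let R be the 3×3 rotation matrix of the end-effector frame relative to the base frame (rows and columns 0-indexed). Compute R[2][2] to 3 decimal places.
-0.483

End-effector z-axis (col 2 of R) = (0.6853,-0.5451,-0.4830)
R[2][2] = -0.4830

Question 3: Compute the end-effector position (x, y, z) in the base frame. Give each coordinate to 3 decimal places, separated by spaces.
after link 1: o_1 = (2.5000, 4.3301, 4.0000)
after link 2: o_2 = (4.9034, 0.4930, 6.1213)
after link 3: o_3 = (8.2381, -1.7311, 5.1554)
after link 4: o_4 = (6.3063, -5.0772, 6.1907)

6.306 -5.077 6.191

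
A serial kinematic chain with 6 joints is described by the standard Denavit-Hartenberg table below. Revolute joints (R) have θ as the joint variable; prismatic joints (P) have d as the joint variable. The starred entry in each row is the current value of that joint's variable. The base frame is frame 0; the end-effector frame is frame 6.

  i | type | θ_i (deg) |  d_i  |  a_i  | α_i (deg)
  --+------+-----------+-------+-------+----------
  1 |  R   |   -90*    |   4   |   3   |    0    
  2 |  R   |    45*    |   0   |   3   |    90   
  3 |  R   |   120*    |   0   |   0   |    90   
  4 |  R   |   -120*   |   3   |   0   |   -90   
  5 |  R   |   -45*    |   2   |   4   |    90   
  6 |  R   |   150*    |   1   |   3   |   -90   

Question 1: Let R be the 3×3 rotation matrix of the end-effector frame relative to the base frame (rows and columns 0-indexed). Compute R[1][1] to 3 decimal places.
0.741

End-effector y-axis (col 1 of R) = (0.1250,0.7410,-0.6597)
R[1][1] = 0.7410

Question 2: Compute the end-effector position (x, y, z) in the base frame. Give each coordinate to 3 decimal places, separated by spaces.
after link 1: o_1 = (0.0000, -3.0000, 4.0000)
after link 2: o_2 = (2.1213, -5.1213, 4.0000)
after link 3: o_3 = (2.1213, -5.1213, 4.0000)
after link 4: o_4 = (3.9584, -6.9584, 5.5000)
after link 5: o_5 = (8.0173, -6.1390, 7.1895)
after link 6: o_6 = (5.3886, -5.5656, 8.8511)

5.389 -5.566 8.851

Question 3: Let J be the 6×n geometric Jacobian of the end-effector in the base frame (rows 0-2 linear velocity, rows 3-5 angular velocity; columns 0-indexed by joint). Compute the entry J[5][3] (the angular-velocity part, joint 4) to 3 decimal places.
axis z_3 = (0.6124,-0.6124,0.5000); lever o_n−o_3 = (3.2672,-0.4443,4.8511)
cross product → J_v[:, 3] = (-2.7486,-1.3371,1.7287)
J_ω[:, 3] = z_3
entry J[5][3] = 0.5000

0.500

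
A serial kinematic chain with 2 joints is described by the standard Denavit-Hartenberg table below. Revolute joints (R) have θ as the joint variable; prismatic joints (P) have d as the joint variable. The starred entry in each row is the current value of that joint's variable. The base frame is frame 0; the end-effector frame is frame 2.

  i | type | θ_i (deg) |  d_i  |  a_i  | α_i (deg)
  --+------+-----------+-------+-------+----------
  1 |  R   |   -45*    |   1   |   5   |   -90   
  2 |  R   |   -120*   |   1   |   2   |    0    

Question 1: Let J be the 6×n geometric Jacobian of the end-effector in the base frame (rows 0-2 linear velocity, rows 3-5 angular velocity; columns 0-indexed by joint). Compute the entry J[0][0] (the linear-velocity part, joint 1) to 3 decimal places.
2.121

axis z_0 = ẑ; lever o_n−o_0 = (3.5355,-2.1213,2.7321)
cross product → J_v[:, 0] = (2.1213,3.5355,-0.0000)
J_ω[:, 0] = z_0
entry J[0][0] = 2.1213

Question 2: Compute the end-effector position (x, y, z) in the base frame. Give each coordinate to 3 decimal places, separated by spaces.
after link 1: o_1 = (3.5355, -3.5355, 1.0000)
after link 2: o_2 = (3.5355, -2.1213, 2.7321)

3.536 -2.121 2.732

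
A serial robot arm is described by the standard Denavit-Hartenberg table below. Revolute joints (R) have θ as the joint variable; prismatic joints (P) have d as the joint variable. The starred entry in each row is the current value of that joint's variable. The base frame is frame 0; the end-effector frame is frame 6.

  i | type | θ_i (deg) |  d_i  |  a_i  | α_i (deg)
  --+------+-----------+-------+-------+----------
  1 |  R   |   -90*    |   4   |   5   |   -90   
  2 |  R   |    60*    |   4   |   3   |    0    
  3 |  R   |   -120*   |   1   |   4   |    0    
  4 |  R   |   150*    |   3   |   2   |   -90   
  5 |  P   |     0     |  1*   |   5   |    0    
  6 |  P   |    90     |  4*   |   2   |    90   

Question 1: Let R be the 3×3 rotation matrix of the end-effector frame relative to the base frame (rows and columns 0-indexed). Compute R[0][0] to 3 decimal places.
-1.000

End-effector x-axis (col 0 of R) = (-1.0000,0.0000,-0.0000)
R[0][0] = -1.0000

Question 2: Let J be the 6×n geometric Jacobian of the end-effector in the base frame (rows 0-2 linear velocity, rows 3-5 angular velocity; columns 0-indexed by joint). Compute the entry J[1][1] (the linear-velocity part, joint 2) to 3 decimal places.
6.134

axis z_1 = (1.0000,0.0000,0.0000); lever o_n−o_1 = (6.0000,1.5000,-6.1340)
cross product → J_v[:, 1] = (-0.0000,6.1340,1.5000)
J_ω[:, 1] = z_1
entry J[1][1] = 6.1340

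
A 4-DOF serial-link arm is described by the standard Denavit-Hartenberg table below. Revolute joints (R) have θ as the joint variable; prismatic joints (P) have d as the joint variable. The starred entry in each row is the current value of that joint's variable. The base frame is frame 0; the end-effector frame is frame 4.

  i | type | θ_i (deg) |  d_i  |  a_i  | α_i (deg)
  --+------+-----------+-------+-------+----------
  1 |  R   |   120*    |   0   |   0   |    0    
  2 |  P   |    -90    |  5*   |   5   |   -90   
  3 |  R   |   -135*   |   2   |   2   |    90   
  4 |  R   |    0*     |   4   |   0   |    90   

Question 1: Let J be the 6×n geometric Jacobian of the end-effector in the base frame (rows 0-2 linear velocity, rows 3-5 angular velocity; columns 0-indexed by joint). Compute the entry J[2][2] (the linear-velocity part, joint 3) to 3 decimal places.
axis z_2 = (-0.5000,0.8660,0.0000); lever o_n−o_2 = (-4.6742,-0.3893,-1.4142)
cross product → J_v[:, 2] = (-1.2247,-0.7071,4.2426)
J_ω[:, 2] = z_2
entry J[2][2] = 4.2426

4.243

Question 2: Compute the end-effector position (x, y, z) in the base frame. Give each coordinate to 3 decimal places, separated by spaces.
-0.344 2.111 3.586

after link 1: o_1 = (0.0000, 0.0000, 0.0000)
after link 2: o_2 = (4.3301, 2.5000, 5.0000)
after link 3: o_3 = (2.1054, 3.5249, 6.4142)
after link 4: o_4 = (-0.3441, 2.1107, 3.5858)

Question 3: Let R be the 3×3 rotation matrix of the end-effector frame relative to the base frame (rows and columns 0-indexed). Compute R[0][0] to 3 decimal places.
End-effector x-axis (col 0 of R) = (-0.6124,-0.3536,0.7071)
R[0][0] = -0.6124

-0.612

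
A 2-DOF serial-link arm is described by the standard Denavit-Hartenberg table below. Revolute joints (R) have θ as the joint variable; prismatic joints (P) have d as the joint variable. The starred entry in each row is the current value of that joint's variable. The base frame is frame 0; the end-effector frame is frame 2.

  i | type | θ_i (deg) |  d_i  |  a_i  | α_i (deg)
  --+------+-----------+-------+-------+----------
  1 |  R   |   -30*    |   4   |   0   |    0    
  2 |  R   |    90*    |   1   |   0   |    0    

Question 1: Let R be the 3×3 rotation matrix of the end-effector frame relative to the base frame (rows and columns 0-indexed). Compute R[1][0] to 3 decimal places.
0.866

End-effector x-axis (col 0 of R) = (0.5000,0.8660,0.0000)
R[1][0] = 0.8660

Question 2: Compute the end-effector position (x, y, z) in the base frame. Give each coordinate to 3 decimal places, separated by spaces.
after link 1: o_1 = (0.0000, 0.0000, 4.0000)
after link 2: o_2 = (0.0000, 0.0000, 5.0000)

0.000 0.000 5.000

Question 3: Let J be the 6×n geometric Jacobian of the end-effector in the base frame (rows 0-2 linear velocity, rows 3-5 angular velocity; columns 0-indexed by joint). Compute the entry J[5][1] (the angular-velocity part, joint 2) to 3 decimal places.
1.000

axis z_1 = (0.0000,0.0000,1.0000); lever o_n−o_1 = (0.0000,0.0000,1.0000)
cross product → J_v[:, 1] = (0.0000,0.0000,0.0000)
J_ω[:, 1] = z_1
entry J[5][1] = 1.0000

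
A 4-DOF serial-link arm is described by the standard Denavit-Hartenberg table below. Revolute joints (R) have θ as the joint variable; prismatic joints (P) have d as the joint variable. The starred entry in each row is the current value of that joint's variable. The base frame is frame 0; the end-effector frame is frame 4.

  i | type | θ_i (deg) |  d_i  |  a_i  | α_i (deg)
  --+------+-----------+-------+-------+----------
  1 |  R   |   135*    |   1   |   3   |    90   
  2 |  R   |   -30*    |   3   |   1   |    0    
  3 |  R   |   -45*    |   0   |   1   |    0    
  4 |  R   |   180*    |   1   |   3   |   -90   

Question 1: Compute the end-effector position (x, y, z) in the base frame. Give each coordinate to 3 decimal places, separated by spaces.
after link 1: o_1 = (-2.1213, 2.1213, 1.0000)
after link 2: o_2 = (-0.6124, 4.8550, 0.5000)
after link 3: o_3 = (-0.7954, 5.0380, -0.4659)
after link 4: o_4 = (0.4608, 5.1961, 2.4319)

0.461 5.196 2.432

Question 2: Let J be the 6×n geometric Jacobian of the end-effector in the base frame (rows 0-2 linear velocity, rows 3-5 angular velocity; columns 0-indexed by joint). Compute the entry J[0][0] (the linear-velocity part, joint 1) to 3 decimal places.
-5.196

axis z_0 = ẑ; lever o_n−o_0 = (0.4608,5.1961,2.4319)
cross product → J_v[:, 0] = (-5.1961,0.4608,0.0000)
J_ω[:, 0] = z_0
entry J[0][0] = -5.1961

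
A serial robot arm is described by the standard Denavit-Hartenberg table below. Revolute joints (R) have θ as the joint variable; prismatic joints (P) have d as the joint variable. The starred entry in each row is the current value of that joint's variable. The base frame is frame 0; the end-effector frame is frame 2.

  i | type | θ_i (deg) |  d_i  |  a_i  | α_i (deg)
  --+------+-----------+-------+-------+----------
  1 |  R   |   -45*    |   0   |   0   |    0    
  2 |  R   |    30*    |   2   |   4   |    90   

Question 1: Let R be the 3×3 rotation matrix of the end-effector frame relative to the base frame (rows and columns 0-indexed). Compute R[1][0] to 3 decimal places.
-0.259

End-effector x-axis (col 0 of R) = (0.9659,-0.2588,0.0000)
R[1][0] = -0.2588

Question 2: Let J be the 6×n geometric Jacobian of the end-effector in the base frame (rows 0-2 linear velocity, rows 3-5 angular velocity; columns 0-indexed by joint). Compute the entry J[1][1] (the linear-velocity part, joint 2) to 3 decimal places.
axis z_1 = (0.0000,0.0000,1.0000); lever o_n−o_1 = (3.8637,-1.0353,2.0000)
cross product → J_v[:, 1] = (1.0353,3.8637,-0.0000)
J_ω[:, 1] = z_1
entry J[1][1] = 3.8637

3.864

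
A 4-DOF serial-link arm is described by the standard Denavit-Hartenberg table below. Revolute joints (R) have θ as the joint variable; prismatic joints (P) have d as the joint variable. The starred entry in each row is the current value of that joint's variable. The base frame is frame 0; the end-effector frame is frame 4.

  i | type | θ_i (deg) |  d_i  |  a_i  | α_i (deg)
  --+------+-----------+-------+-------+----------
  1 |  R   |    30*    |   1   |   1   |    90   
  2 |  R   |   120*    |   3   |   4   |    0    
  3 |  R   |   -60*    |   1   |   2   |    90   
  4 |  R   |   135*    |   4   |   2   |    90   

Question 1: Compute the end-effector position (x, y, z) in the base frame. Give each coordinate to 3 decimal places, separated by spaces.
after link 1: o_1 = (0.8660, 0.5000, 1.0000)
after link 2: o_2 = (0.6340, -3.0981, 4.4641)
after link 3: o_3 = (2.0000, -3.4641, 6.1962)
after link 4: o_4 = (5.0947, -3.3103, 2.9714)

5.095 -3.310 2.971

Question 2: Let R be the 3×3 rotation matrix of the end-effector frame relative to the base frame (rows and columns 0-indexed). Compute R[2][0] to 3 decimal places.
-0.612

End-effector x-axis (col 0 of R) = (0.0474,-0.7891,-0.6124)
R[2][0] = -0.6124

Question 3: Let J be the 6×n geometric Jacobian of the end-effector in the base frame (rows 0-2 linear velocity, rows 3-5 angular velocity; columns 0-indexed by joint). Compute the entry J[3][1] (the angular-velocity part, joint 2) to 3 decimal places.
0.500

axis z_1 = (0.5000,-0.8660,0.0000); lever o_n−o_1 = (4.2287,-3.8103,1.9714)
cross product → J_v[:, 1] = (-1.7073,-0.9857,1.7570)
J_ω[:, 1] = z_1
entry J[3][1] = 0.5000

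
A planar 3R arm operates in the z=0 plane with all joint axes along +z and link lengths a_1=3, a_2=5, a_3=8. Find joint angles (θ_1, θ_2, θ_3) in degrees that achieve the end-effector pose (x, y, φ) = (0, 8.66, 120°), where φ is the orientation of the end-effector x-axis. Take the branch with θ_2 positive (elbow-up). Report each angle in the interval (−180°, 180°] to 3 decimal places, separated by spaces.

-60.005 120.002 60.003

wrist centre = target − a_3·(cos φ, sin φ) = (4.0000, 1.7318)
cos θ_2 = (18.9991−3²−5²)/(2·3·5) = -0.5000; θ_2 = 120.0019° (elbow-up)
β = atan2(1.7318,4.0000) = 23.4102°; ψ = atan2(4.3300,0.4999) = 83.4150°
θ_1 = β − ψ = -60.0049°
θ_3 = φ − θ_1 − θ_2 = 60.0029° (wrapped to (-180°,180°])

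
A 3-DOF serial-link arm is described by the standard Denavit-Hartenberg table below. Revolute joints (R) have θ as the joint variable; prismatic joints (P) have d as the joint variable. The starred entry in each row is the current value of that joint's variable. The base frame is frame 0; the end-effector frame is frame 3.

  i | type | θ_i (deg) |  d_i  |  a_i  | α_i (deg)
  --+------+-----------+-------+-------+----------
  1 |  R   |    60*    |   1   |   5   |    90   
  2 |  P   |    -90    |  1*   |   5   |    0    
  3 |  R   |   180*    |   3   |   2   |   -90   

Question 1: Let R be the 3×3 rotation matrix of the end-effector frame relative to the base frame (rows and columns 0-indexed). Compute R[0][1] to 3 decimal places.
End-effector y-axis (col 1 of R) = (-0.8660,0.5000,-0.0000)
R[0][1] = -0.8660

-0.866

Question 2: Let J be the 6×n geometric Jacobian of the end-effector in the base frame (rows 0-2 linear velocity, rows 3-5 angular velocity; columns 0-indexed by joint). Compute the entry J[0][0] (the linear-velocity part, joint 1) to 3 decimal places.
axis z_0 = ẑ; lever o_n−o_0 = (5.9641,2.3301,-2.0000)
cross product → J_v[:, 0] = (-2.3301,5.9641,0.0000)
J_ω[:, 0] = z_0
entry J[0][0] = -2.3301

-2.330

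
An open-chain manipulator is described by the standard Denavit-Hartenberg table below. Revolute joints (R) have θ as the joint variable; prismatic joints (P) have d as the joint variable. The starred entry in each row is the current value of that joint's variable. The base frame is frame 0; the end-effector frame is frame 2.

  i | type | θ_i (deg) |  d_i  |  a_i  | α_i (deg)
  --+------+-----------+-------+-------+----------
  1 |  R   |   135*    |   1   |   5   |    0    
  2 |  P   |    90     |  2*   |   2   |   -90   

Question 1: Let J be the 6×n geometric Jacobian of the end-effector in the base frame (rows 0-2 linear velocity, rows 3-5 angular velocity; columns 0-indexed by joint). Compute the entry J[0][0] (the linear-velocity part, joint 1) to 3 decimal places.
axis z_0 = ẑ; lever o_n−o_0 = (-4.9497,2.1213,3.0000)
cross product → J_v[:, 0] = (-2.1213,-4.9497,0.0000)
J_ω[:, 0] = z_0
entry J[0][0] = -2.1213

-2.121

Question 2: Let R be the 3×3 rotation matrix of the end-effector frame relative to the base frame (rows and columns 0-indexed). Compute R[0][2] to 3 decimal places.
0.707

End-effector z-axis (col 2 of R) = (0.7071,-0.7071,0.0000)
R[0][2] = 0.7071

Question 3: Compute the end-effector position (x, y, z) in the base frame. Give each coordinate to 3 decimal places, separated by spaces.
after link 1: o_1 = (-3.5355, 3.5355, 1.0000)
after link 2: o_2 = (-4.9497, 2.1213, 3.0000)

-4.950 2.121 3.000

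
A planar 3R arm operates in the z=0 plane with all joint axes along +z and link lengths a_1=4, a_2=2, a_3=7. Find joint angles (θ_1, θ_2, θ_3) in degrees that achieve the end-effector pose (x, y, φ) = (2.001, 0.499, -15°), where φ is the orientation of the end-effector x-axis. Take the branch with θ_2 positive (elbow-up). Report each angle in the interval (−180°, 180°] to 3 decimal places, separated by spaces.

wrist centre = target − a_3·(cos φ, sin φ) = (-4.7605, 2.3107)
cos θ_2 = (28.0017−4²−2²)/(2·4·2) = 0.5001; θ_2 = 59.9931° (elbow-up)
β = atan2(2.3107,-4.7605) = 154.1081°; ψ = atan2(1.7319,5.0002) = 19.1046°
θ_1 = β − ψ = 135.0035°
θ_3 = φ − θ_1 − θ_2 = 150.0034° (wrapped to (-180°,180°])

135.003 59.993 150.003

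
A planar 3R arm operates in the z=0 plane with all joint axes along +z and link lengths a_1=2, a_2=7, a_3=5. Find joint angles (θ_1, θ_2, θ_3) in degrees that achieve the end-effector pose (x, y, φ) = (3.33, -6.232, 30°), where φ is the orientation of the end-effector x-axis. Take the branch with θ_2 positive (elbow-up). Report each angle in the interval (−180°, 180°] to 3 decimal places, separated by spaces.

-120.003 30.003 120.000

wrist centre = target − a_3·(cos φ, sin φ) = (-1.0001, -8.7320)
cos θ_2 = (77.2481−2²−7²)/(2·2·7) = 0.8660; θ_2 = 30.0026° (elbow-up)
β = atan2(-8.7320,-1.0001) = -96.5339°; ψ = atan2(3.5003,8.0620) = 23.4690°
θ_1 = β − ψ = -120.0029°
θ_3 = φ − θ_1 − θ_2 = 120.0003° (wrapped to (-180°,180°])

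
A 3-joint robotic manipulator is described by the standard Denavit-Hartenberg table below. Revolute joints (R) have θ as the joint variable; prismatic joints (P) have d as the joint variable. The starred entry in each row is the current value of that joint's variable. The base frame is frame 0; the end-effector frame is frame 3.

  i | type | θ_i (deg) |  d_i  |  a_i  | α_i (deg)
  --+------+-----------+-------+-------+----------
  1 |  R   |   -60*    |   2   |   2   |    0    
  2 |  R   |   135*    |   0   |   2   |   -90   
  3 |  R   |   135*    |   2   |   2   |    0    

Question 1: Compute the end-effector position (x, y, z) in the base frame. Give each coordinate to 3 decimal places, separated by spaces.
-0.780 -0.649 0.586

after link 1: o_1 = (1.0000, -1.7321, 2.0000)
after link 2: o_2 = (1.5176, 0.1998, 2.0000)
after link 3: o_3 = (-0.7802, -0.6486, 0.5858)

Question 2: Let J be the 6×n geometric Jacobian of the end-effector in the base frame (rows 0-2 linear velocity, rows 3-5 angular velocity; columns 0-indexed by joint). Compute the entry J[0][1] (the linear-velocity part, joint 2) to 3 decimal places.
axis z_1 = (0.0000,0.0000,1.0000); lever o_n−o_1 = (-1.7802,1.0835,-1.4142)
cross product → J_v[:, 1] = (-1.0835,-1.7802,0.0000)
J_ω[:, 1] = z_1
entry J[0][1] = -1.0835

-1.083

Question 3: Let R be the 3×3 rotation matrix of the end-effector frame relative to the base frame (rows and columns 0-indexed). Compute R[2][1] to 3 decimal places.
End-effector y-axis (col 1 of R) = (-0.1830,-0.6830,0.7071)
R[2][1] = 0.7071

0.707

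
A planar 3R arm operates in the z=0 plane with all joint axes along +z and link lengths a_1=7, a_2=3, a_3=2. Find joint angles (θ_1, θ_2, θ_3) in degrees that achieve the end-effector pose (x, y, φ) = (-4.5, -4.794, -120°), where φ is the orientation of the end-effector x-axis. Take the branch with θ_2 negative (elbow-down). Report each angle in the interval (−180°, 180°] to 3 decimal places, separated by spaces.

wrist centre = target − a_3·(cos φ, sin φ) = (-3.5000, -3.0619)
cos θ_2 = (21.6255−7²−3²)/(2·7·3) = -0.8661; θ_2 = -150.0038° (elbow-down)
β = atan2(-3.0619,-3.5000) = -138.8192°; ψ = atan2(-1.4998,4.4018) = -18.8154°
θ_1 = β − ψ = -120.0037°
θ_3 = φ − θ_1 − θ_2 = 150.0076° (wrapped to (-180°,180°])

-120.004 -150.004 150.008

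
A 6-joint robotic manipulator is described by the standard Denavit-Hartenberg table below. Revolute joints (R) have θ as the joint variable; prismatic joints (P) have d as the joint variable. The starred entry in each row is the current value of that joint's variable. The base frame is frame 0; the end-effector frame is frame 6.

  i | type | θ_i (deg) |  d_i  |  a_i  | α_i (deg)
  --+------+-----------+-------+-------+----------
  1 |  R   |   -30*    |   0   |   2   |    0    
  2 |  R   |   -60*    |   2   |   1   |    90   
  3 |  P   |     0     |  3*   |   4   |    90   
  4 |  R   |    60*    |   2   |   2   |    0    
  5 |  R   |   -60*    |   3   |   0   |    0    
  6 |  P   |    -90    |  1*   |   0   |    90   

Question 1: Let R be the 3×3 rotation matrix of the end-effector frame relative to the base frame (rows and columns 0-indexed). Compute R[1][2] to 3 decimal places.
End-effector z-axis (col 2 of R) = (-0.0000,1.0000,-0.0000)
R[1][2] = 1.0000

1.000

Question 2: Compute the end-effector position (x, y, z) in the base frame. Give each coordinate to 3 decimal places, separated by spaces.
after link 1: o_1 = (1.7321, -1.0000, 0.0000)
after link 2: o_2 = (1.7321, -2.0000, 2.0000)
after link 3: o_3 = (-1.2679, -6.0000, 2.0000)
after link 4: o_4 = (-3.0000, -7.0000, 0.0000)
after link 5: o_5 = (-3.0000, -7.0000, -3.0000)
after link 6: o_6 = (-3.0000, -7.0000, -4.0000)

-3.000 -7.000 -4.000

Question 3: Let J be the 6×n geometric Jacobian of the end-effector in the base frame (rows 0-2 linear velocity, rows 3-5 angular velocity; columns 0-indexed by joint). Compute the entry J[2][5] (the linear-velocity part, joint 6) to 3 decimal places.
prismatic axis z_5 = (-0.0000,-0.0000,-1.0000)
J_v[:, 5] = z_5; J_ω[:, 5] = (0,0,0)
entry J[2][5] = -1.0000

-1.000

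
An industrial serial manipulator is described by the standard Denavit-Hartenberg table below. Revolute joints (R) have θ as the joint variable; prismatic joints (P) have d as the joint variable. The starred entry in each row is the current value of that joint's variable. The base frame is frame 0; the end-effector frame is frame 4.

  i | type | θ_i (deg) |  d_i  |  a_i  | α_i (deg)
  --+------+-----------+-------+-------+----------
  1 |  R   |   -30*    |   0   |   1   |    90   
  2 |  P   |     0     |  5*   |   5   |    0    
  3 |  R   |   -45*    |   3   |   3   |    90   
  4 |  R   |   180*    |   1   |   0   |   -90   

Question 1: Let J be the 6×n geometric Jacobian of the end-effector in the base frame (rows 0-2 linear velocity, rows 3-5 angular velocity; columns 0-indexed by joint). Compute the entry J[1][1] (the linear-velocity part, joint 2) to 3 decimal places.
-0.866

prismatic axis z_1 = (-0.5000,-0.8660,0.0000)
J_v[:, 1] = z_1; J_ω[:, 1] = (0,0,0)
entry J[1][1] = -0.8660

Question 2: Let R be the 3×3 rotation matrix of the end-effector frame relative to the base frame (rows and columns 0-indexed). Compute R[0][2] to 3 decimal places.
End-effector z-axis (col 2 of R) = (0.5000,0.8660,-0.0000)
R[0][2] = 0.5000

0.500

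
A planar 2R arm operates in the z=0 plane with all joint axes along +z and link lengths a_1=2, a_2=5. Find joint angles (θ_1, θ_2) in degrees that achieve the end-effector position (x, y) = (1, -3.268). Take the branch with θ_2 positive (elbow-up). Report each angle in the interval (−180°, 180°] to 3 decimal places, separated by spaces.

154.031 149.998

cos θ_2 = (11.6798−2²−5²)/(2·2·5) = -0.8660; θ_2 = 149.9981° (elbow-up)
β = atan2(-3.2680,1.0000) = -72.9860°; ψ = atan2(2.5001,-2.3300) = 132.9831°
θ_1 = β − ψ = -205.9691°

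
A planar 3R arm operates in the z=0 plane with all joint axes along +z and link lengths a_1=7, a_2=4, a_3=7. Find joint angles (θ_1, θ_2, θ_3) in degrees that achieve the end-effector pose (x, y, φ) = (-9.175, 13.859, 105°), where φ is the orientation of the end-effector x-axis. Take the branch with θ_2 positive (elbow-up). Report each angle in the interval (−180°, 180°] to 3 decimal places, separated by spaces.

119.995 45.008 -60.003

wrist centre = target − a_3·(cos φ, sin φ) = (-7.3633, 7.0975)
cos θ_2 = (104.5925−7²−4²)/(2·7·4) = 0.7070; θ_2 = 45.0080° (elbow-up)
β = atan2(7.0975,-7.3633) = 136.0528°; ψ = atan2(2.8288,9.8280) = 16.0575°
θ_1 = β − ψ = 119.9953°
θ_3 = φ − θ_1 − θ_2 = -60.0033° (wrapped to (-180°,180°])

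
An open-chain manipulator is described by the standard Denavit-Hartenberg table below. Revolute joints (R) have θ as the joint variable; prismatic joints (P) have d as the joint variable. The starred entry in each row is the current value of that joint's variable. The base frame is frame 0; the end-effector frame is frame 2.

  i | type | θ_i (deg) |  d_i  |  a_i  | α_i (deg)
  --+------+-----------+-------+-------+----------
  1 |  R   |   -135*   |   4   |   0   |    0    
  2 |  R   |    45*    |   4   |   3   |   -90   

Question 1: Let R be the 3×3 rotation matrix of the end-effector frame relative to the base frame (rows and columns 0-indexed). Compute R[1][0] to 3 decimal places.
End-effector x-axis (col 0 of R) = (0.0000,-1.0000,0.0000)
R[1][0] = -1.0000

-1.000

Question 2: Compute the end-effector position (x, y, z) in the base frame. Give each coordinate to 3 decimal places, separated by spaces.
0.000 -3.000 8.000

after link 1: o_1 = (0.0000, 0.0000, 4.0000)
after link 2: o_2 = (0.0000, -3.0000, 8.0000)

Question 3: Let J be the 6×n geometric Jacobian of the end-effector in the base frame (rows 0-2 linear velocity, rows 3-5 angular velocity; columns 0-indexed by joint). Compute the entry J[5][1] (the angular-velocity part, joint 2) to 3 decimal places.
axis z_1 = (0.0000,0.0000,1.0000); lever o_n−o_1 = (0.0000,-3.0000,4.0000)
cross product → J_v[:, 1] = (3.0000,0.0000,-0.0000)
J_ω[:, 1] = z_1
entry J[5][1] = 1.0000

1.000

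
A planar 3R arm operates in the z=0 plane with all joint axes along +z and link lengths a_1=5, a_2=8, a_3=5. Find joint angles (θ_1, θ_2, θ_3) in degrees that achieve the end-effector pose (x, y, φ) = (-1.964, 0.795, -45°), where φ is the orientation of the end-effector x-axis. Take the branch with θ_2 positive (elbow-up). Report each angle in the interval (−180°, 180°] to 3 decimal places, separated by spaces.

wrist centre = target − a_3·(cos φ, sin φ) = (-5.4995, 4.3305)
cos θ_2 = (48.9984−5²−8²)/(2·5·8) = -0.5000; θ_2 = 120.0013° (elbow-up)
β = atan2(4.3305,-5.4995) = 141.7818°; ψ = atan2(6.9281,0.9998) = 81.7880°
θ_1 = β − ψ = 59.9938°
θ_3 = φ − θ_1 − θ_2 = 135.0048° (wrapped to (-180°,180°])

59.994 120.001 135.005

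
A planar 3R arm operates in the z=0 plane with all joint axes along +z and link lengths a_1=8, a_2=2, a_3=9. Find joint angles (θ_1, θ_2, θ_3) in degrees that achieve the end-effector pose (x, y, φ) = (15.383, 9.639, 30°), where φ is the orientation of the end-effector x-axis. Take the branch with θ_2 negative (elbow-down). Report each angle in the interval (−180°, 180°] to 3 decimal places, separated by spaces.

wrist centre = target − a_3·(cos φ, sin φ) = (7.5888, 5.1390)
cos θ_2 = (83.9988−8²−2²)/(2·8·2) = 0.5000; θ_2 = -60.0025° (elbow-down)
β = atan2(5.1390,7.5888) = 34.1053°; ψ = atan2(-1.7321,8.9999) = -10.8938°
θ_1 = β − ψ = 44.9990°
θ_3 = φ − θ_1 − θ_2 = 45.0035° (wrapped to (-180°,180°])

44.999 -60.003 45.004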